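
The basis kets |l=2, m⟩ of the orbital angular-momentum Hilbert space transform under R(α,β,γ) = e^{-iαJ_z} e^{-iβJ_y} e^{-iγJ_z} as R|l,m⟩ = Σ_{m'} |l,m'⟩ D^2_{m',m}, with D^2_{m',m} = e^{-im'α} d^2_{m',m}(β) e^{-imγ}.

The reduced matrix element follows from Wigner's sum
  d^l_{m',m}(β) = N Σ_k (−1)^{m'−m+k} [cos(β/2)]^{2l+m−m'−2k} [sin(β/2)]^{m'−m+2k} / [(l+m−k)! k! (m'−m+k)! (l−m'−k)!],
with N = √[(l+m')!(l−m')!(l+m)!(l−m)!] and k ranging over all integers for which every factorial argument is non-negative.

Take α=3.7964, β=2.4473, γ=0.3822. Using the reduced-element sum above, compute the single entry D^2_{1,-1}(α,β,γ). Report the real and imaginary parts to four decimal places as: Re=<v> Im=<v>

First d^2_{1,-1}(β=2.4473), then the phase factors e^{-i(1)α} and e^{-i(-1)γ}:
c=cos(2.4473/2)=0.340216, s=sin(2.4473/2)=0.940347; N=√[6·1·1·6]=6.000000
The bounds max(0,m−m')=0 and min(l+m,l−m')=1 give 2 terms
  k=0: (−1)^2·6.0000/(2)·0.3402^2·0.9403^2 = +0.307048
  k=1: (−1)^3·6.0000/(6)·0.3402^0·0.9403^4 = -0.781904
d^2_{1,-1}(2.4473) = +0.307048 -0.781904 = -0.474855
D = (-0.793165+0.609006i)·(-0.474855)·(+0.927846+0.372963i) = +0.457320-0.127852i

Re=0.4573 Im=-0.1279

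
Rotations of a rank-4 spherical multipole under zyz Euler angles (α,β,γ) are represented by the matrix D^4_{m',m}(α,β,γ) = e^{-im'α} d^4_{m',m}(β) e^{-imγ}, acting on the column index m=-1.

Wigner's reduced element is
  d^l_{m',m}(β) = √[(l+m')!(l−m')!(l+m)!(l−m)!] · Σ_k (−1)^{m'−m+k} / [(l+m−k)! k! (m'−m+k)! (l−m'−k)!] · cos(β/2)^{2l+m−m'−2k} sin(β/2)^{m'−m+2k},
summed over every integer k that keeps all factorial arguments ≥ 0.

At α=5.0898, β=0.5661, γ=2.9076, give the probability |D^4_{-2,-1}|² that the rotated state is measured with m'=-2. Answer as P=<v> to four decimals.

P=0.2871

Split into d^4_{-2,-1}(β=0.5661) × two z-phases.
c=cos(0.5661/2)=0.960208, s=sin(0.5661/2)=0.279286; N=√[2·720·6·120]=1018.233765
The bounds max(0,m−m')=1 and min(l+m,l−m')=3 give 3 terms
  k=1: (−1)^0·1018.2338/(240)·0.9602^7·0.2793^1 = +0.891748
  k=2: (−1)^1·1018.2338/(48)·0.9602^5·0.2793^3 = -0.377206
  k=3: (−1)^2·1018.2338/(72)·0.9602^3·0.2793^5 = +0.021274
d^4_{-2,-1}(0.5661) = +0.891748 -0.377206 +0.021274 = +0.535816
|D^4_{-2,-1}|² = |d^4_{-2,-1}(β)|² = (+0.535816)² = 0.287099 (the z-rotation phases have unit modulus)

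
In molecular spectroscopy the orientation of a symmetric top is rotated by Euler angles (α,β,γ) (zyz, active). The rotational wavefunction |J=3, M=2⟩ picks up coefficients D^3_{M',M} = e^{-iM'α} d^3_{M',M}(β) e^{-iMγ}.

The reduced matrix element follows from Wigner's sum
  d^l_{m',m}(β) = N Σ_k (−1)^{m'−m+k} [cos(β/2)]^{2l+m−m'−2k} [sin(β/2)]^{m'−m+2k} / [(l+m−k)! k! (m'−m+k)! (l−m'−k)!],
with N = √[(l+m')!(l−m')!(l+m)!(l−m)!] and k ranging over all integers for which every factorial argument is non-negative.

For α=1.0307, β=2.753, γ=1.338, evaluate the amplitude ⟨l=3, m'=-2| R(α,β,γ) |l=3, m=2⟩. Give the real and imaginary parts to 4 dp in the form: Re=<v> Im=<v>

Re=-0.5879 Im=0.4149

D^3_{-2,2}(1.0307,2.753,1.338) = e^{-i·-2·1.0307}·d^3_{-2,2}(2.753)·e^{-i·2·1.338}. Compute d first:
Half-angle: c=0.193076, s=0.981184. N=√(1·120·120·1)=120.000000
Admissible k: 4..5 (factorial args all ≥0)
  k=4: (−1)^0·120.0000/(24)·0.1931^2·0.9812^4 = +0.172754
  k=5: (−1)^1·120.0000/(120)·0.1931^0·0.9812^6 = -0.892282
d^3_{-2,2}(2.753) = +0.172754 -0.892282 = -0.719528
Attach z-rotation phases: D = e^{-i(-2)(1.0307)}·(-0.719528)·e^{-i(2)(1.338)} = -0.587857+0.414903i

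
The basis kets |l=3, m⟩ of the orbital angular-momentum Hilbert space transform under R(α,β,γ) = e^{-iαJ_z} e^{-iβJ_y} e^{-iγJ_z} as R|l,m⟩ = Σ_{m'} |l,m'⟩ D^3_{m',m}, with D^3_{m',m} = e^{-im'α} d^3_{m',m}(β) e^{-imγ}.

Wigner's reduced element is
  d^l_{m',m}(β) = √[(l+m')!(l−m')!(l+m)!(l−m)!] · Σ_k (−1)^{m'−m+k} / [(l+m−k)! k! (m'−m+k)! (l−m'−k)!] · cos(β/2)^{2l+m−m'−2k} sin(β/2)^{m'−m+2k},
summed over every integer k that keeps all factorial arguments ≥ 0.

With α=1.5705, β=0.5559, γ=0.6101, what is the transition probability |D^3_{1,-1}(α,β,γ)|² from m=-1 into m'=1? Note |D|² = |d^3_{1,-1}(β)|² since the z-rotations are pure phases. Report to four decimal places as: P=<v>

P=0.1189

Split into d^3_{1,-1}(β=0.5559) × two z-phases.
Half-angle: c=0.961620, s=0.274385. N=√(24·2·2·24)=48.000000
The bounds max(0,m−m')=0 and min(l+m,l−m')=2 give 3 terms
  k=0: (−1)^2·48.0000/(8)·0.9616^4·0.2744^2 = +0.386265
  k=1: (−1)^3·48.0000/(6)·0.9616^2·0.2744^4 = -0.041931
  k=2: (−1)^4·48.0000/(48)·0.9616^0·0.2744^6 = +0.000427
d^3_{1,-1}(0.5559) = +0.386265 -0.041931 +0.000427 = +0.344761
|D^3_{1,-1}|² = |d^3_{1,-1}(β)|² = (+0.344761)² = 0.118860 (the z-rotation phases have unit modulus)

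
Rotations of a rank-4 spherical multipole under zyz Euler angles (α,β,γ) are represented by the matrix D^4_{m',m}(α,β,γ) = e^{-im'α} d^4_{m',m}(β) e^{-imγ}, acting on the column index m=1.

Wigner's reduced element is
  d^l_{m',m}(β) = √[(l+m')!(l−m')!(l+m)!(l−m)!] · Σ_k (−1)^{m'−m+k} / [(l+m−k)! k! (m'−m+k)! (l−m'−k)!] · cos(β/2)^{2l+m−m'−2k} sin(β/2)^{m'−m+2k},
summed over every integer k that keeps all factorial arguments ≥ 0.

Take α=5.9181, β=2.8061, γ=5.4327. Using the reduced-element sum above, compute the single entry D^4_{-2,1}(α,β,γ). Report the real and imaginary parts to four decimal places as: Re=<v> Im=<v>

Split into d^4_{-2,1}(β=2.8061) × two z-phases.
Half-angle: c=0.166961, s=0.985964. N=√(2·720·120·6)=1018.233765
k∈{3,4,5} keeps every argument non-negative
  k=3: (−1)^0·1018.2338/(72)·0.1670^5·0.9860^3 = +0.001759
  k=4: (−1)^1·1018.2338/(48)·0.1670^3·0.9860^5 = -0.091993
  k=5: (−1)^2·1018.2338/(240)·0.1670^1·0.9860^7 = +0.641618
d^4_{-2,1}(2.8061) = +0.001759 -0.091993 +0.641618 = +0.551384
D = (+0.745061-0.666997i)·(+0.551384)·(+0.659618+0.751601i) = +0.547398+0.066180i

Re=0.5474 Im=0.0662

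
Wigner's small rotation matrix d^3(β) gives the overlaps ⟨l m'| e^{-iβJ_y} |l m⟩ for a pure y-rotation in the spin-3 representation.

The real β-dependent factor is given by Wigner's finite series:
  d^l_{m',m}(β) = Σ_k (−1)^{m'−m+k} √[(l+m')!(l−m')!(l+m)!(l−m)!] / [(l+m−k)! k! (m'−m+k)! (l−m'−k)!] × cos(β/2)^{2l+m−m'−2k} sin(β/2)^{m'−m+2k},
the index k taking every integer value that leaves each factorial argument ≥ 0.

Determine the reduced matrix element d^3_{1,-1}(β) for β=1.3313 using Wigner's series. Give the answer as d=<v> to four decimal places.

d^3_{1,-1}(β=1.3313) via Wigner's sum:
Half-angle: c=0.786516, s=0.617570. N=√(24·2·2·24)=48.000000
k: max(0,(-1)−(1))=0 … min(3+(-1),3−(1))=2
  k=0: (−1)^2·48.0000/(8)·0.7865^4·0.6176^2 = +0.875696
  k=1: (−1)^3·48.0000/(6)·0.7865^2·0.6176^4 = -0.719865
  k=2: (−1)^4·48.0000/(48)·0.7865^0·0.6176^6 = +0.055478
d^3_{1,-1}(1.3313) = +0.875696 -0.719865 +0.055478 = +0.211310

d=0.2113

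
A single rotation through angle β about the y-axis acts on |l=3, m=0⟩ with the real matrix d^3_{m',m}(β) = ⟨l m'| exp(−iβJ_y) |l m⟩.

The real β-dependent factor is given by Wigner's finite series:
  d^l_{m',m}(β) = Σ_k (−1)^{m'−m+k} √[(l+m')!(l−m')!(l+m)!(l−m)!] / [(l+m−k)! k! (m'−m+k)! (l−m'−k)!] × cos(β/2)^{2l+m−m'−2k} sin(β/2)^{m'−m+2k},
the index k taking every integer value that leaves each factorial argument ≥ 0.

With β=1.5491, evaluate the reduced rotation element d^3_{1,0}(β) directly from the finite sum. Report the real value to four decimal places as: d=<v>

d=0.4319

d^3_{1,0}(β=1.5491) via Wigner's sum:
c=cos(1.5491/2)=0.714736, s=sin(1.5491/2)=0.699395; N=√[24·2·6·6]=41.569219
k: max(0,(0)−(1))=0 … min(3+(0),3−(1))=2
  k=0: (−1)^1·41.5692/(12)·0.7147^5·0.6994^1 = -0.451898
  k=1: (−1)^2·41.5692/(4)·0.7147^3·0.6994^3 = +1.298121
  k=2: (−1)^3·41.5692/(12)·0.7147^1·0.6994^5 = -0.414331
d^3_{1,0}(1.5491) = -0.451898 +1.298121 -0.414331 = +0.431892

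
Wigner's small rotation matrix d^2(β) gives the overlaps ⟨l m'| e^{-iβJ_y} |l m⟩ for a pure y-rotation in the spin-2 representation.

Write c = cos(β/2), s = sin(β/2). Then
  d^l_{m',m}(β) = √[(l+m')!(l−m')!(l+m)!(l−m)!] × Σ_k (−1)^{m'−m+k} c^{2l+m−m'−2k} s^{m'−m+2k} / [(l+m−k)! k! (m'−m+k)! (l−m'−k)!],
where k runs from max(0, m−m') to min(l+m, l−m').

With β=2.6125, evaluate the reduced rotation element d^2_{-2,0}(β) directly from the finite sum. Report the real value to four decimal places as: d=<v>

d=0.1560

d^2_{-2,0}(β=2.6125) via Wigner's sum:
With c≡cos(β/2)=0.261471 and s≡sin(β/2)=0.965211, N=[1·24·2·2]^{1/2}=9.797959
k: max(0,(0)−(-2))=2 … min(2+(0),2−(-2))=2
  k=2: (−1)^0·9.7980/(4)·0.2615^2·0.9652^2 = +0.156016
d^2_{-2,0}(2.6125) = +0.156016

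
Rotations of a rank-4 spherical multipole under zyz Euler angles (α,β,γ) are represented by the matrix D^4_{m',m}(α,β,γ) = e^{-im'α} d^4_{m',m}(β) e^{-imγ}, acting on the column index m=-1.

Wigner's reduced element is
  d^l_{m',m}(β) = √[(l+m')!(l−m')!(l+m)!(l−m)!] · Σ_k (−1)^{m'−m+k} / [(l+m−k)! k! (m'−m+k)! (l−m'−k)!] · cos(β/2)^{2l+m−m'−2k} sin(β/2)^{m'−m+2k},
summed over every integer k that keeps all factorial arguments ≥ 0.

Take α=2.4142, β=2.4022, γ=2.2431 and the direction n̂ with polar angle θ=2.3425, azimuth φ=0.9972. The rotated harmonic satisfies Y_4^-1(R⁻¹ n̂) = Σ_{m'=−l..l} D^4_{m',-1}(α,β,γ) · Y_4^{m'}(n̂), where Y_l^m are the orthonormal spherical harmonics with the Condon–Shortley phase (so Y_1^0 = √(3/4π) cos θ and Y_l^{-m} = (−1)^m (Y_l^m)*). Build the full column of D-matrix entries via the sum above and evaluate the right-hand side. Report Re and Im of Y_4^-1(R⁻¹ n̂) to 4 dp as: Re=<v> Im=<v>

Re=0.1264 Im=0.0217

Need the full column D^4_{m',-1} for m'=−4..4 at α=2.4142, β=2.4022, γ=2.2431.
cos(β/2)=0.361332, sin(β/2)=0.932437
d^4_{-4,-1}: single k=3 term ⇒ +0.037367;  D = +0.029371-0.023101i
d^4_{-3,-1}: k∈[2..3] ⇒ +0.015359 -0.170461 = -0.155102;  D = +0.154814+0.009443i
d^4_{-2,-1}: k∈[1..3] ⇒ +0.003181 -0.105925 +0.470255 = +0.367511;  D = +0.259110+0.260626i
d^4_{-1,-1}: k∈[0..3] ⇒ +0.000291 -0.029025 +0.386569 -0.858086 = -0.500252;  D = +0.027544+0.499493i
d^4_{0,-1}: k∈[0..3] ⇒ -0.003353 +0.133986 -0.892245 +0.990281 = +0.228668;  D = -0.142412+0.178908i
d^4_{1,-1}: k∈[0..3] ⇒ +0.019350 -0.386569 +1.287129 -0.571421 = +0.348489;  D = +0.343401-0.059336i
d^4_{2,-1}: k∈[0..2] ⇒ -0.070617 +0.705382 -0.939463 = -0.304698;  D = +0.258755+0.160893i
d^4_{3,-1}: k∈[0..1] ⇒ +0.170461 -0.681085 = -0.510624;  D = -0.144600-0.489722i
d^4_{4,-1}: single k=0 term ⇒ -0.248835;  D = -0.106052+0.225104i
Y_4^{m'}(θ=2.3425,φ=0.9972) and Σ D·Y over m':
  (+0.0294-0.0231i)·(-0.0773+0.0875i)  (+0.1548+0.0094i)·(+0.3178+0.0480i)  (+0.2591+0.2606i)·(-0.1698-0.3766i)  (+0.0275+0.4995i)·(-0.0519+0.0803i)  (-0.1424+0.1789i)·(-0.3504+0.0000i)  (+0.3434-0.0593i)·(+0.0519+0.0803i)  (+0.2588+0.1609i)·(-0.1698+0.3766i)  (-0.1446-0.4897i)·(-0.3178+0.0480i)  (-0.1061+0.2251i)·(-0.0773-0.0875i)
Y_4^-1(R⁻¹ n̂) = +0.126417+0.021738i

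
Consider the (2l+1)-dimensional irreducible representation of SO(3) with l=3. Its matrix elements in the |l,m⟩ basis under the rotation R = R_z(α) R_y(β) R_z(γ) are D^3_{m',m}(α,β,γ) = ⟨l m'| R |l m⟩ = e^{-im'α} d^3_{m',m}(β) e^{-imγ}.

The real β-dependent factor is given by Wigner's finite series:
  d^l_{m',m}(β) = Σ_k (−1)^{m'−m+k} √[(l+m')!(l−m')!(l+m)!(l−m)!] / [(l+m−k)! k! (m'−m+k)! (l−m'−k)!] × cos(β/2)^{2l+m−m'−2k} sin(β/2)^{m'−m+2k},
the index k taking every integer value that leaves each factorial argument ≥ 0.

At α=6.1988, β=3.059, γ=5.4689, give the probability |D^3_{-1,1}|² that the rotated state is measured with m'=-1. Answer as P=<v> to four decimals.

Split into d^3_{-1,1}(β=3.059) × two z-phases.
With c≡cos(β/2)=0.041285 and s≡sin(β/2)=0.999147, N=[2·24·24·2]^{1/2}=48.000000
The bounds max(0,m−m')=2 and min(l+m,l−m')=4 give 3 terms
  k=2: (−1)^0·48.0000/(8)·0.0413^4·0.9991^2 = +0.000017
  k=3: (−1)^1·48.0000/(6)·0.0413^2·0.9991^4 = -0.013589
  k=4: (−1)^2·48.0000/(48)·0.0413^0·0.9991^6 = +0.994895
d^3_{-1,1}(3.059) = +0.000017 -0.013589 +0.994895 = +0.981324
|D^3_{-1,1}|² = |d^3_{-1,1}(β)|² = (+0.981324)² = 0.962997 (the z-rotation phases have unit modulus)

P=0.9630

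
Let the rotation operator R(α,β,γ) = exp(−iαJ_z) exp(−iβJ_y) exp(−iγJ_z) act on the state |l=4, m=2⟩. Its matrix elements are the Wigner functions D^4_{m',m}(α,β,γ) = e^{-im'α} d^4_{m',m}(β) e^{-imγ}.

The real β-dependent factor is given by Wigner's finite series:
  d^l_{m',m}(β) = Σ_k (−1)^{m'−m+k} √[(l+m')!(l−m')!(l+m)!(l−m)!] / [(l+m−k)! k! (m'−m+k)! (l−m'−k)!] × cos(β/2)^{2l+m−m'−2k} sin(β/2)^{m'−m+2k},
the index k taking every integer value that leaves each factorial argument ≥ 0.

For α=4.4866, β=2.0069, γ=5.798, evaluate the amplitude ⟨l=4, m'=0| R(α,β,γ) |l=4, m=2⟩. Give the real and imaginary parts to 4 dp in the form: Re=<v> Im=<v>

D^4_{0,2}(4.4866,2.0069,5.798) = e^{-i·0·4.4866}·d^4_{0,2}(2.0069)·e^{-i·2·5.798}. Compute d first:
c=cos(2.0069/2)=0.537396, s=sin(2.0069/2)=0.843330; N=√[24·24·720·2]=910.735966
Admissible k: 2..4 (factorial args all ≥0)
  k=2: (−1)^0·910.7360/(96)·0.5374^6·0.8433^2 = +0.162511
  k=3: (−1)^1·910.7360/(36)·0.5374^4·0.8433^4 = -1.067230
  k=4: (−1)^2·910.7360/(96)·0.5374^2·0.8433^6 = +0.985588
d^4_{0,2}(2.0069) = +0.162511 -1.067230 +0.985588 = +0.080869
Attach z-rotation phases: D = e^{-i(0)(4.4866)}·(+0.080869)·e^{-i(2)(5.798)} = +0.045691+0.066725i

Re=0.0457 Im=0.0667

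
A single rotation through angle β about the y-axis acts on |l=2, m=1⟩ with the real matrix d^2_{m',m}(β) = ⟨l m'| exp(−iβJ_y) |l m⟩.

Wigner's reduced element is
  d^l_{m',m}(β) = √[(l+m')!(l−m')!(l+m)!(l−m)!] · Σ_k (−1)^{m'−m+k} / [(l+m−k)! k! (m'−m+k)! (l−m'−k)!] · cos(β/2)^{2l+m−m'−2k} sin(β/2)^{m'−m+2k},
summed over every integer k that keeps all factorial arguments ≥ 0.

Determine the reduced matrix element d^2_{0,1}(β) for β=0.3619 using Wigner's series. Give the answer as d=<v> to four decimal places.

d^2_{0,1}(β=0.3619) via Wigner's sum:
With c≡cos(β/2)=0.983673 and s≡sin(β/2)=0.179964, N=[2·2·6·1]^{1/2}=4.898979
Admissible k: 1..2 (factorial args all ≥0)
  k=1: (−1)^0·4.8990/(2)·0.9837^3·0.1800^1 = +0.419579
  k=2: (−1)^1·4.8990/(2)·0.9837^1·0.1800^3 = -0.014044
d^2_{0,1}(0.3619) = +0.419579 -0.014044 = +0.405536

d=0.4055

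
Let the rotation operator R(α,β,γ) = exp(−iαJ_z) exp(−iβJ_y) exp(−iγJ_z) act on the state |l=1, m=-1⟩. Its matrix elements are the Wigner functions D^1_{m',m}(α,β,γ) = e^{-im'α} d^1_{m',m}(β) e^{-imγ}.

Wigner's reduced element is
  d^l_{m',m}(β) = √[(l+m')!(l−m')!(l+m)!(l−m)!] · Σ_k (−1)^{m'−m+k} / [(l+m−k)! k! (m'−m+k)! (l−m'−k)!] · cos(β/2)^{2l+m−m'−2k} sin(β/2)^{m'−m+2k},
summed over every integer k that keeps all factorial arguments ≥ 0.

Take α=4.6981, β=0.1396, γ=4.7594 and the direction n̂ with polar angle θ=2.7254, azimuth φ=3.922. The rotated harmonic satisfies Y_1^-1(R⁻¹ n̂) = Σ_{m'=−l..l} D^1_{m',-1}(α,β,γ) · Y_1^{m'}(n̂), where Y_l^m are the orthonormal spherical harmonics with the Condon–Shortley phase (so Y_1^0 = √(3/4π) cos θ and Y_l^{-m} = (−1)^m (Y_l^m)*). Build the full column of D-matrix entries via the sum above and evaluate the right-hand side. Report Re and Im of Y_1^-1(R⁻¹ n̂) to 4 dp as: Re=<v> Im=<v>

Need the full column D^1_{m',-1} for m'=−1..1 at α=4.6981, β=0.1396, γ=4.7594.
cos(β/2)=0.997565, sin(β/2)=0.069743
d^1_{-1,-1}: single k=0 term ⇒ +0.995136;  D = -0.994603-0.032557i
d^1_{0,-1}: single k=0 term ⇒ -0.098392;  D = -0.004624+0.098283i
d^1_{1,-1}: single k=0 term ⇒ +0.004864;  D = +0.004855+0.000298i
Y_1^{m'}(θ=2.7254,φ=3.922) and Σ D·Y over m':
  (-0.9946-0.0326i)·(-0.0993+0.0983i)  (-0.0046+0.0983i)·(-0.4469+0.0000i)  (+0.0049+0.0003i)·(+0.0993+0.0983i)
Y_1^-1(R⁻¹ n̂) = +0.104441-0.137926i

Re=0.1044 Im=-0.1379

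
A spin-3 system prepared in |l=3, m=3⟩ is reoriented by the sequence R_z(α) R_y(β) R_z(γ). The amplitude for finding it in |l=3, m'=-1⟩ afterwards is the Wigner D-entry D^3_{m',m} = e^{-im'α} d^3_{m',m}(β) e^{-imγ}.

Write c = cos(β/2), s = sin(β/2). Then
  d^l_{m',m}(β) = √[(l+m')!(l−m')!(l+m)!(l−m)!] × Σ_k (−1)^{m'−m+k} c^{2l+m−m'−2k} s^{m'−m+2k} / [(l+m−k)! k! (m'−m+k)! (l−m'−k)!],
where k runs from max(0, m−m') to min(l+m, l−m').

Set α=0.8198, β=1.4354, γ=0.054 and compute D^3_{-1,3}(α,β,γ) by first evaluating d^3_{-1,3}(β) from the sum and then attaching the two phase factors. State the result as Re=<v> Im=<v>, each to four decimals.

First d^3_{-1,3}(β=1.4354), then the phase factors e^{-i(-1)α} and e^{-i(3)γ}:
With c≡cos(β/2)=0.753320 and s≡sin(β/2)=0.657654, N=[2·24·720·1]^{1/2}=185.903201
k∈{4} keeps every argument non-negative
  k=4: (−1)^0·185.9032/(48)·0.7533^2·0.6577^4 = +0.411144
d^3_{-1,3}(1.4354) = +0.411144
Phases: e^{-i·(-1)·0.8198}=+0.682367+0.731009i, e^{-i·(3)·0.054}=+0.986907-0.161292i ⇒ D=+0.325355+0.251364i

Re=0.3254 Im=0.2514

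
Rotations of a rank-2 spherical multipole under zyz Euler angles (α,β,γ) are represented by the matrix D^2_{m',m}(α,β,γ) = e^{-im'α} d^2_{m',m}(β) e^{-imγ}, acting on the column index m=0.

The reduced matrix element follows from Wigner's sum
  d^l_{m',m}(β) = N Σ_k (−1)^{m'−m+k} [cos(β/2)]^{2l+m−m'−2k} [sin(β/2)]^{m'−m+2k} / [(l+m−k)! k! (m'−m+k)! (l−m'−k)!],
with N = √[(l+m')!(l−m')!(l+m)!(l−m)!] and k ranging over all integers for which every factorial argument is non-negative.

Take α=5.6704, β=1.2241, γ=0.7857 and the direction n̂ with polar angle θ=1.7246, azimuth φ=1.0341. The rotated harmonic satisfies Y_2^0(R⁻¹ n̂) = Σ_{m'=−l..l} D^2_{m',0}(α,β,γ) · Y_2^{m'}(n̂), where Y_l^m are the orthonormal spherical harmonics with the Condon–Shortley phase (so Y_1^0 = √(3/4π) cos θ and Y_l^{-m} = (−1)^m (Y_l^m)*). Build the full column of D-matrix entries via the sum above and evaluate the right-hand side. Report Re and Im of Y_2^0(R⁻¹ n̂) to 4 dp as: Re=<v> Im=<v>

Need the full column D^2_{m',0} for m'=−2..2 at α=5.6704, β=1.2241, γ=0.7857.
cos(β/2)=0.818472, sin(β/2)=0.574547
d^2_{-2,0}: single k=2 term ⇒ +0.541669;  D = +0.183306-0.509710i
d^2_{-1,0}: k∈[1..2] ⇒ +0.771635 -0.380238 = +0.391398;  D = +0.320183-0.225112i
d^2_{0,0}: k∈[0..2] ⇒ +0.448761 -0.884541 +0.108968 = -0.326812;  D = -0.326812+0.000000i
d^2_{1,0}: k∈[0..1] ⇒ -0.771635 +0.380238 = -0.391398;  D = -0.320183-0.225112i
d^2_{2,0}: single k=0 term ⇒ +0.541669;  D = +0.183306+0.509710i
Y_2^{m'}(θ=1.7246,φ=1.0341) and Σ D·Y over m':
  (+0.1833-0.5097i)·(-0.1800-0.3315i)  (+0.3202-0.2251i)·(-0.0598+0.1005i)  (-0.3268+0.0000i)·(-0.2932+0.0000i)  (-0.3202-0.2251i)·(+0.0598+0.1005i)  (+0.1833+0.5097i)·(-0.1800+0.3315i)
Y_2^0(R⁻¹ n̂) = -0.301146+0.000000i

Re=-0.3011 Im=0.0000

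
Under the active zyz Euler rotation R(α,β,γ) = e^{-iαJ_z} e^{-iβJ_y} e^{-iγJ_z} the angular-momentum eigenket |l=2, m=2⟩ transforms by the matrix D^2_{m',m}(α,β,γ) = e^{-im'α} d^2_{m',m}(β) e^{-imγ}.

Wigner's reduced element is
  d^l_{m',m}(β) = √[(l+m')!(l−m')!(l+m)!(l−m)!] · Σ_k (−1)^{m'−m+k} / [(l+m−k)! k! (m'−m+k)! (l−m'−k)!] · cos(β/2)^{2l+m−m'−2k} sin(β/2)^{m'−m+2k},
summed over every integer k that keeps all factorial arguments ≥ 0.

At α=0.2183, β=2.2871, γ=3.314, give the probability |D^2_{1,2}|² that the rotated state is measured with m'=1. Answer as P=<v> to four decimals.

P=0.0168

Split into d^2_{1,2}(β=2.2871) × two z-phases.
With c≡cos(β/2)=0.414366 and s≡sin(β/2)=0.910110, N=[6·1·24·1]^{1/2}=12.000000
Admissible k: 1..1 (factorial args all ≥0)
  k=1: (−1)^0·12.0000/(6)·0.4144^3·0.9101^1 = +0.129502
d^2_{1,2}(2.2871) = +0.129502
|D^2_{1,2}|² = |d^2_{1,2}(β)|² = (+0.129502)² = 0.016771 (the z-rotation phases have unit modulus)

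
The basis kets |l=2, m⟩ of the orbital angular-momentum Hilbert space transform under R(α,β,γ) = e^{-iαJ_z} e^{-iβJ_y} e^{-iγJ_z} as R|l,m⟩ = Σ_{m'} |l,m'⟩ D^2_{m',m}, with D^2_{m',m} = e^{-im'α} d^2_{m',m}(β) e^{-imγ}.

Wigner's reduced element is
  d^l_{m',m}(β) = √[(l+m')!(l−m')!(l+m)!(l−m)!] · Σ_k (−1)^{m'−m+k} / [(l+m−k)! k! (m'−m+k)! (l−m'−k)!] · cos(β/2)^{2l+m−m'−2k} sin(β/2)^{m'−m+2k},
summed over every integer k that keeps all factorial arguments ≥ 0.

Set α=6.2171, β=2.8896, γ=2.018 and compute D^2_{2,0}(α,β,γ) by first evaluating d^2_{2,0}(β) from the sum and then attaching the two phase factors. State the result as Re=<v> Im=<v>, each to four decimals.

Re=0.0377 Im=0.0050

First d^2_{2,0}(β=2.8896), then the phase factors e^{-i(2)α} and e^{-i(0)γ}:
Half-angle: c=0.125663, s=0.992073. N=√(24·1·2·2)=9.797959
k: max(0,(0)−(2))=0 … min(2+(0),2−(2))=0
  k=0: (−1)^2·9.7980/(4)·0.1257^2·0.9921^2 = +0.038070
d^2_{2,0}(2.8896) = +0.038070
D = (+0.991278+0.131786i)·(+0.038070)·(+1.000000+0.000000i) = +0.037738+0.005017i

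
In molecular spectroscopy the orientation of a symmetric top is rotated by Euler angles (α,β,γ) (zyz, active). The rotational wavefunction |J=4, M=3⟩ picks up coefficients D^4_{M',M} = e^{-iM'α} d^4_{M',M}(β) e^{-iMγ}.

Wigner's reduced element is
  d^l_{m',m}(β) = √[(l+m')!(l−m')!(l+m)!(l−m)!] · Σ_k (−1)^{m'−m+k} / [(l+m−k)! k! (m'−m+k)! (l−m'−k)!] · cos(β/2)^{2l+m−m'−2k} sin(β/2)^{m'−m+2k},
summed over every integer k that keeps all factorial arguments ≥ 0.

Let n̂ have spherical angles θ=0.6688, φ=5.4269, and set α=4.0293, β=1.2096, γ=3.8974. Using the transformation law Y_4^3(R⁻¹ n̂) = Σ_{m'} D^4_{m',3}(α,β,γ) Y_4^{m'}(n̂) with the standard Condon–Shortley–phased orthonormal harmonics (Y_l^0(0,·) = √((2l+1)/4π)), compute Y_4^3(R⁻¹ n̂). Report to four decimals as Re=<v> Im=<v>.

Need the full column D^4_{m',3} for m'=−4..4 at α=4.0293, β=1.2096, γ=3.8974.
cos(β/2)=0.822616, sin(β/2)=0.568598
d^4_{-4,3}: single k=7 term ⇒ +0.044707;  D = -0.012672-0.042874i
d^4_{-3,3}: k∈[6..7] ⇒ +0.160074 -0.010925 = +0.149149;  D = +0.137624+0.057490i
d^4_{-2,3}: k∈[5..6] ⇒ +0.371365 -0.059142 = +0.312223;  D = -0.275189+0.147493i
d^4_{-1,3}: k∈[4..5] ⇒ +0.633180 -0.181507 = +0.451673;  D = +0.085782-0.443452i
d^4_{0,3}: k∈[3..4] ⇒ +0.819340 -0.391454 = +0.427887;  D = +0.274546+0.328194i
d^4_{1,3}: k∈[2..3] ⇒ +0.795175 -0.633180 = +0.161995;  D = -0.161980+0.002193i
d^4_{2,3}: k∈[1..2] ⇒ +0.542311 -0.777294 = -0.234983;  D = -0.145839+0.184250i
d^4_{3,3}: k∈[0..1] ⇒ +0.209689 -0.701278 = -0.491589;  D = -0.106394-0.479937i
d^4_{4,3}: single k=0 term ⇒ -0.409949;  D = +0.366433+0.183806i
Y_4^{m'}(θ=0.6688,φ=5.4269) and Σ D·Y over m':
  (-0.0127-0.0429i)·(-0.0628-0.0183i)  (+0.1376+0.0575i)·(-0.1967+0.1269i)  (-0.2752+0.1475i)·(-0.0601+0.4213i)  (+0.0858-0.4435i)·(+0.1974+0.2275i)  (+0.2745+0.3282i)·(-0.2333+0.0000i)  (-0.1620+0.0022i)·(-0.1974+0.2275i)  (-0.1458+0.1843i)·(-0.0601-0.4213i)  (-0.1064-0.4799i)·(+0.1967+0.1269i)  (+0.3664+0.1838i)·(-0.0628+0.0183i)
Y_4^3(R⁻¹ n̂) = +0.105287-0.359970i

Re=0.1053 Im=-0.3600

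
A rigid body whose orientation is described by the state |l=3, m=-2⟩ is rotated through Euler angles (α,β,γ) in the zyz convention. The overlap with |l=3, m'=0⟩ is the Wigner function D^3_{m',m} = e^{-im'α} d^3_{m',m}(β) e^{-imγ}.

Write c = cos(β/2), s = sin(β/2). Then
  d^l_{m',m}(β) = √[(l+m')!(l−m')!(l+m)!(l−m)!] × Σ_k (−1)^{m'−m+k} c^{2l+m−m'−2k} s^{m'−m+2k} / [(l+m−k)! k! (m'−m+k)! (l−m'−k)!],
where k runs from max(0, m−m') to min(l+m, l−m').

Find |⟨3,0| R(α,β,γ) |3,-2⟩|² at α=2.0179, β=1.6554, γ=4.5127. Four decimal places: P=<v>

P=0.0132

D^3_{0,-2}(2.0179,1.6554,4.5127) = e^{-i·0·2.0179}·d^3_{0,-2}(1.6554)·e^{-i·-2·4.5127}. Compute d first:
With c≡cos(β/2)=0.676571 and s≡sin(β/2)=0.736377, N=[6·6·1·120]^{1/2}=65.726707
The bounds max(0,m−m')=0 and min(l+m,l−m')=1 give 2 terms
  k=0: (−1)^2·65.7267/(12)·0.6766^4·0.7364^2 = +0.622322
  k=1: (−1)^3·65.7267/(12)·0.6766^2·0.7364^4 = -0.737206
d^3_{0,-2}(1.6554) = +0.622322 -0.737206 = -0.114884
|D^3_{0,-2}|² = |d^3_{0,-2}(β)|² = (-0.114884)² = 0.013198 (the z-rotation phases have unit modulus)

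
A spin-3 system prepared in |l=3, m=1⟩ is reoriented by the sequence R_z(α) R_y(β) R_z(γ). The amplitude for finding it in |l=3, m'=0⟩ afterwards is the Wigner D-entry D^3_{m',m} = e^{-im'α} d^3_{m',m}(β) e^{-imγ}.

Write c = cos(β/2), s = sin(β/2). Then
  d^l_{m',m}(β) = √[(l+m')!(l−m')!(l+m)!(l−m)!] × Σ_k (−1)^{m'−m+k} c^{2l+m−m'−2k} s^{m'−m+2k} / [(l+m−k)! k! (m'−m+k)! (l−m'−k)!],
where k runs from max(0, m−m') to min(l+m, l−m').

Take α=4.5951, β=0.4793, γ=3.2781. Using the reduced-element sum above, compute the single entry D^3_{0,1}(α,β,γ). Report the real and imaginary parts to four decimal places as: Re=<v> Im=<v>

D^3_{0,1}(4.5951,0.4793,3.2781) = e^{-i·0·4.5951}·d^3_{0,1}(0.4793)·e^{-i·1·3.2781}. Compute d first:
With c≡cos(β/2)=0.971421 and s≡sin(β/2)=0.237363, N=[6·6·24·2]^{1/2}=41.569219
k: max(0,(1)−(0))=1 … min(3+(1),3−(0))=3
  k=1: (−1)^0·41.5692/(12)·0.9714^5·0.2374^1 = +0.711280
  k=2: (−1)^1·41.5692/(4)·0.9714^3·0.2374^3 = -0.127401
  k=3: (−1)^2·41.5692/(12)·0.9714^1·0.2374^5 = +0.002535
d^3_{0,1}(0.4793) = +0.711280 -0.127401 +0.002535 = +0.586415
D = (+1.000000+0.000000i)·(+0.586415)·(-0.990697+0.136084i) = -0.580960+0.079802i

Re=-0.5810 Im=0.0798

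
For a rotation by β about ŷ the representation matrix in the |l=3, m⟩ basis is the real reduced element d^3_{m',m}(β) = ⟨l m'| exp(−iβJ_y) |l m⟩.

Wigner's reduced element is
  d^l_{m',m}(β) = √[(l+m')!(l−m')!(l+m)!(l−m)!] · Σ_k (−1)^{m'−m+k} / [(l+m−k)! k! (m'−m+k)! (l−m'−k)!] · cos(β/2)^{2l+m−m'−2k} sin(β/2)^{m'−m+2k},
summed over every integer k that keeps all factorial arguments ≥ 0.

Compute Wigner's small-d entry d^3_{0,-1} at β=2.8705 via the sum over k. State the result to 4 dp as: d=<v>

d=-0.4222

d^3_{0,-1}(β=2.8705) via Wigner's sum:
Half-angle: c=0.135132, s=0.990828. N=√(6·6·2·24)=41.569219
k∈{0,1,2} keeps every argument non-negative
  k=0: (−1)^1·41.5692/(12)·0.1351^5·0.9908^1 = -0.000155
  k=1: (−1)^2·41.5692/(4)·0.1351^3·0.9908^3 = +0.024945
  k=2: (−1)^3·41.5692/(12)·0.1351^1·0.9908^5 = -0.447032
d^3_{0,-1}(2.8705) = -0.000155 +0.024945 -0.447032 = -0.422242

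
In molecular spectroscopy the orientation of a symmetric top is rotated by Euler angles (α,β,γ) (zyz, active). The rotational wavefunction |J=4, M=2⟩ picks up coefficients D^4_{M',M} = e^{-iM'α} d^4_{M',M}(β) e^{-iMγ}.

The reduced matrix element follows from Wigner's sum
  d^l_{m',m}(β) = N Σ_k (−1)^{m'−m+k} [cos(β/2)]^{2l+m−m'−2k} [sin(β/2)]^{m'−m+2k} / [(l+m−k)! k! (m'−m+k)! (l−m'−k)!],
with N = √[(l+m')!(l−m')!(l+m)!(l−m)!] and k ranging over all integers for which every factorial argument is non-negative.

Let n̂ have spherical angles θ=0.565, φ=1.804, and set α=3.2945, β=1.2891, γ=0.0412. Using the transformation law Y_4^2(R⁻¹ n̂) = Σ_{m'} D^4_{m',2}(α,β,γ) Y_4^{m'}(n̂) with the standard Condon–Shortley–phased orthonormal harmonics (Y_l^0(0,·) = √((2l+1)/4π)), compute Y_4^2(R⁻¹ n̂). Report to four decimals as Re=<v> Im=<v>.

Need the full column D^4_{m',2} for m'=−4..4 at α=3.2945, β=1.2891, γ=0.0412.
cos(β/2)=0.799370, sin(β/2)=0.600839
d^4_{-4,2}: single k=6 term ⇒ +0.159083;  D = +0.137320+0.080316i
d^4_{-3,2}: k∈[5..6] ⇒ +0.448972 -0.084551 = +0.364421;  D = -0.338920-0.133926i
d^4_{-2,2}: k∈[4..6] ⇒ +0.798206 -0.360765 +0.016985 = +0.454425;  D = +0.443131+0.100683i
d^4_{-1,2}: k∈[3..5] ⇒ +1.001218 -0.848477 +0.095872 = +0.248613;  D = -0.247995-0.017515i
d^4_{0,2}: k∈[2..4] ⇒ +0.893563 -1.346213 +0.285210 = -0.167440;  D = -0.166872+0.013781i
d^4_{1,2}: k∈[1..3] ⇒ +0.531655 -1.501827 +0.565651 = -0.404521;  D = +0.393373-0.094311i
d^4_{2,2}: k∈[0..2] ⇒ +0.166718 -1.130277 +0.798206 = -0.165353;  D = -0.153048+0.062592i
d^4_{3,2}: k∈[0..1] ⇒ -0.468876 +0.794692 = +0.325817;  D = -0.279268+0.167827i
d^4_{4,2}: single k=0 term ⇒ +0.498405;  D = +0.383112-0.318800i
Y_4^{m'}(θ=0.565,φ=1.804) and Σ D·Y over m':
  (+0.1373+0.0803i)·(+0.0217-0.0292i)  (-0.3389-0.1339i)·(+0.1045+0.1241i)  (+0.4431+0.1007i)·(-0.3420+0.1722i)  (-0.2480-0.0175i)·(-0.0985-0.4149i)  (-0.1669+0.0138i)·(-0.0625+0.0000i)  (+0.3934-0.0943i)·(+0.0985-0.4149i)  (-0.1530+0.0626i)·(-0.3420-0.1722i)  (-0.2793+0.1678i)·(-0.1045+0.1241i)  (+0.3831-0.3188i)·(+0.0217+0.0292i)
Y_4^2(R⁻¹ n̂) = -0.066057-0.128184i

Re=-0.0661 Im=-0.1282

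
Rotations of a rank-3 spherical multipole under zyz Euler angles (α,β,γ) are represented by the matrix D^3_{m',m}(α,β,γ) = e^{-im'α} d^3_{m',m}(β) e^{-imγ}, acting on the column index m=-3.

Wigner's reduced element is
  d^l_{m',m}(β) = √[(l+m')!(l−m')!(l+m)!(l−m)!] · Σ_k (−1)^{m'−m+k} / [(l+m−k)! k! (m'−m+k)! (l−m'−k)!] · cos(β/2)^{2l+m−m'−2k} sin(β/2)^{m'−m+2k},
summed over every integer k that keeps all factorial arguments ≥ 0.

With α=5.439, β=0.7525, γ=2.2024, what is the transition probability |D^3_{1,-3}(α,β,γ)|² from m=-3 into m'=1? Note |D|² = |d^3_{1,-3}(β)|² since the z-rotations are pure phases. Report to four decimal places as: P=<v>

First d^3_{1,-3}(β=0.7525), then the phase factors e^{-i(1)α} and e^{-i(-3)γ}:
c=cos(0.7525/2)=0.930049, s=sin(0.7525/2)=0.367435; N=√[24·2·1·720]=185.903201
The bounds max(0,m−m')=0 and min(l+m,l−m')=0 give 1 term
  k=0: (−1)^4·185.9032/(48)·0.9300^2·0.3674^4 = +0.061063
d^3_{1,-3}(0.7525) = +0.061063
|D^3_{1,-3}|² = |d^3_{1,-3}(β)|² = (+0.061063)² = 0.003729 (the z-rotation phases have unit modulus)

P=0.0037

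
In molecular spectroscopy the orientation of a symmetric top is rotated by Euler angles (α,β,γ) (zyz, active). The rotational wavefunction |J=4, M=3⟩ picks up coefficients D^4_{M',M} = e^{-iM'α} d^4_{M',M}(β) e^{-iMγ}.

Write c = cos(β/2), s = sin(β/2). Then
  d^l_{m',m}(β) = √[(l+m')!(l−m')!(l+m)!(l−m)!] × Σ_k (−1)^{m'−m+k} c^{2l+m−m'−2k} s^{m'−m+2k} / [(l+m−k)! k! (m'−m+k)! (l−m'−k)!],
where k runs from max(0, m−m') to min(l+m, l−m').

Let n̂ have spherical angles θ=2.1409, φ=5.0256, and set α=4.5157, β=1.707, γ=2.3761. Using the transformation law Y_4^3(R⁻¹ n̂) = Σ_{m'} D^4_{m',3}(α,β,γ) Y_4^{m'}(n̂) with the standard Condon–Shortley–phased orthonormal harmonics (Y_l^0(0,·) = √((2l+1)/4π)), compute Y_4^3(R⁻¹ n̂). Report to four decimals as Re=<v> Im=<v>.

Re=-0.0310 Im=-0.2126

Need the full column D^4_{m',3} for m'=−4..4 at α=4.5157, β=1.707, γ=2.3761.
cos(β/2)=0.657350, sin(β/2)=0.753586
d^4_{-4,3}: single k=7 term ⇒ +0.256608;  D = -0.015662-0.256130i
d^4_{-3,3}: k∈[6..7] ⇒ +0.553971 -0.104007 = +0.449964;  D = +0.445833+0.060835i
d^4_{-2,3}: k∈[5..6] ⇒ +0.774886 -0.339460 = +0.435426;  D = -0.142045+0.411605i
d^4_{-1,3}: k∈[4..5] ⇒ +0.796591 -0.628144 = +0.168447;  D = -0.145423-0.085009i
d^4_{0,3}: k∈[3..4] ⇒ +0.621504 -0.816802 = -0.195297;  D = -0.129608+0.146092i
d^4_{1,3}: k∈[2..3] ⇒ +0.363676 -0.796591 = -0.432915;  D = -0.261452-0.345049i
d^4_{2,3}: k∈[1..2] ⇒ +0.149545 -0.589611 = -0.440066;  D = +0.395923-0.192101i
d^4_{3,3}: k∈[0..1] ⇒ +0.034864 -0.320732 = -0.285868;  D = +0.072122+0.276621i
d^4_{4,3}: single k=0 term ⇒ -0.113045;  D = -0.112853+0.006593i
Y_4^{m'}(θ=2.1409,φ=5.0256) and Σ D·Y over m':
  (-0.0157-0.2561i)·(+0.0695-0.2111i)  (+0.4458+0.0608i)·(+0.3254+0.2378i)  (-0.1420+0.4116i)·(-0.1996+0.1444i)  (-0.1454-0.0850i)·(+0.0636+0.1965i)  (-0.1296+0.1461i)·(-0.2929+0.0000i)  (-0.2615-0.3450i)·(-0.0636+0.1965i)  (+0.3959-0.1921i)·(-0.1996-0.1444i)  (+0.0721+0.2766i)·(-0.3254+0.2378i)  (-0.1129+0.0066i)·(+0.0695+0.2111i)
Y_4^3(R⁻¹ n̂) = -0.031046-0.212583i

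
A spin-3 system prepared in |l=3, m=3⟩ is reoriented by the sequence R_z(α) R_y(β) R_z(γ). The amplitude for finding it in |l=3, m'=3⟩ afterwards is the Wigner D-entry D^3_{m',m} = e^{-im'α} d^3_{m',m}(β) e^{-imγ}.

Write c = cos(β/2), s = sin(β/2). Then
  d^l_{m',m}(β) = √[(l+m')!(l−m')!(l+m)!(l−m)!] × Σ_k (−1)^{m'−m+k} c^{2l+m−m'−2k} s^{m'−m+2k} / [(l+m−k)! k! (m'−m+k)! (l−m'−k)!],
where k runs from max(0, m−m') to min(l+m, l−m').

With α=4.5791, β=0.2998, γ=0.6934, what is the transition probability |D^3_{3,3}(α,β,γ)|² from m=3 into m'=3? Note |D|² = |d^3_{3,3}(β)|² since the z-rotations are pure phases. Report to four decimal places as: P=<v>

P=0.8734

D^3_{3,3}(4.5791,0.2998,0.6934) = e^{-i·3·4.5791}·d^3_{3,3}(0.2998)·e^{-i·3·0.6934}. Compute d first:
c=cos(0.2998/2)=0.988786, s=sin(0.2998/2)=0.149339; N=√[720·1·720·1]=720.000000
Admissible k: 0..0 (factorial args all ≥0)
  k=0: (−1)^0·720.0000/(720)·0.9888^6·0.1493^0 = +0.934574
d^3_{3,3}(0.2998) = +0.934574
|D^3_{3,3}|² = |d^3_{3,3}(β)|² = (+0.934574)² = 0.873429 (the z-rotation phases have unit modulus)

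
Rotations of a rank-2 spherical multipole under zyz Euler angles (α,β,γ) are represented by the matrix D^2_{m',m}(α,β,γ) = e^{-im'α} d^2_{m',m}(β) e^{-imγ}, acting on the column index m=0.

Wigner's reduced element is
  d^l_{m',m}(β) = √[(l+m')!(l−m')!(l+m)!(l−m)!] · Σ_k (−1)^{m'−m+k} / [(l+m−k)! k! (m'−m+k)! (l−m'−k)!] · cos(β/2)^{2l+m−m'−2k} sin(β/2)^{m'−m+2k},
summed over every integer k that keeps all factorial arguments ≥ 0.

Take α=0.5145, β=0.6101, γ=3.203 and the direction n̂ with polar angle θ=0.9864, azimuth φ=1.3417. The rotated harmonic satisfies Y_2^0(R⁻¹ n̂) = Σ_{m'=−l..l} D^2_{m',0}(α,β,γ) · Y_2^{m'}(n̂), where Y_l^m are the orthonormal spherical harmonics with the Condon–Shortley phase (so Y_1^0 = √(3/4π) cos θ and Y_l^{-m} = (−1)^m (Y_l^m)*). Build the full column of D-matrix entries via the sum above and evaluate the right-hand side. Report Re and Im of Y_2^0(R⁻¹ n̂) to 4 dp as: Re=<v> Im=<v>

Re=0.2539 Im=0.0000

Need the full column D^2_{m',0} for m'=−2..2 at α=0.5145, β=0.6101, γ=3.203.
cos(β/2)=0.953832, sin(β/2)=0.300341
d^2_{-2,0}: single k=2 term ⇒ +0.201024;  D = +0.103663+0.172234i
d^2_{-1,0}: k∈[1..2] ⇒ +0.638419 -0.063298 = +0.575121;  D = +0.500665+0.283017i
d^2_{0,0}: k∈[0..2] ⇒ +0.827728 -0.328271 +0.008137 = +0.507593;  D = +0.507593+0.000000i
d^2_{1,0}: k∈[0..1] ⇒ -0.638419 +0.063298 = -0.575121;  D = -0.500665+0.283017i
d^2_{2,0}: single k=0 term ⇒ +0.201024;  D = +0.103663-0.172234i
Y_2^{m'}(θ=0.9864,φ=1.3417) and Σ D·Y over m':
  (+0.1037+0.1722i)·(-0.2410-0.1189i)  (+0.5007+0.2830i)·(+0.0807-0.3462i)  (+0.5076+0.0000i)·(-0.0274+0.0000i)  (-0.5007+0.2830i)·(-0.0807-0.3462i)  (+0.1037-0.1722i)·(-0.2410+0.1189i)
Y_2^0(R⁻¹ n̂) = +0.253860+0.000000i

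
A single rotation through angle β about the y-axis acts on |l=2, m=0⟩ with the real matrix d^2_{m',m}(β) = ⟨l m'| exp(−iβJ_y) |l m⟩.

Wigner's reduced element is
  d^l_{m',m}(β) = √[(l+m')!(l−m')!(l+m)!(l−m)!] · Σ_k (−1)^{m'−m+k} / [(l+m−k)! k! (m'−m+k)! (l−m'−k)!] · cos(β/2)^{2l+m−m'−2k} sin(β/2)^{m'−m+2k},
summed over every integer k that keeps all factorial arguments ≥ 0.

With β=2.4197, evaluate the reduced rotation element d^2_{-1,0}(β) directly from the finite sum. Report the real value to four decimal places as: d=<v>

d^2_{-1,0}(β=2.4197) via Wigner's sum:
With c≡cos(β/2)=0.353160 and s≡sin(β/2)=0.935563, N=[1·6·2·2]^{1/2}=4.898979
Admissible k: 1..2 (factorial args all ≥0)
  k=1: (−1)^0·4.8990/(2)·0.3532^3·0.9356^1 = +0.100940
  k=2: (−1)^1·4.8990/(2)·0.3532^1·0.9356^3 = -0.708379
d^2_{-1,0}(2.4197) = +0.100940 -0.708379 = -0.607440

d=-0.6074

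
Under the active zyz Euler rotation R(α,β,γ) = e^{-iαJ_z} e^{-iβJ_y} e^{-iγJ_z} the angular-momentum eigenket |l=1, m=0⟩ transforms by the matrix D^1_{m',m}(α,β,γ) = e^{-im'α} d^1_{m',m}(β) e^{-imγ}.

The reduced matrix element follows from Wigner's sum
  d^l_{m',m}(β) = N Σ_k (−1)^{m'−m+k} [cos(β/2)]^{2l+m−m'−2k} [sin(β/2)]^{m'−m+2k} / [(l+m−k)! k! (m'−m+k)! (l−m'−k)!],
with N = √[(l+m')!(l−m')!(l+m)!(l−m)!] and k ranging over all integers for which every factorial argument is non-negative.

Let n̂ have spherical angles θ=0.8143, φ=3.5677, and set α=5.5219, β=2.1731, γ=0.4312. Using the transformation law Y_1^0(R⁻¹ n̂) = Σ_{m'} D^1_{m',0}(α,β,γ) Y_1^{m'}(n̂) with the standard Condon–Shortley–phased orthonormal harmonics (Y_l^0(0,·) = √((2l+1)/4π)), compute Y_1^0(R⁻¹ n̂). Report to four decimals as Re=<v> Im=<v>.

Need the full column D^1_{m',0} for m'=−1..1 at α=5.5219, β=2.1731, γ=0.4312.
cos(β/2)=0.465541, sin(β/2)=0.885026
d^1_{-1,0}: single k=1 term ⇒ +0.582679;  D = +0.421830-0.401963i
d^1_{0,0}: k∈[0..1] ⇒ +0.216729 -0.783271 = -0.566542;  D = -0.566542+0.000000i
d^1_{1,0}: single k=0 term ⇒ -0.582679;  D = -0.421830-0.401963i
Y_1^{m'}(θ=0.8143,φ=3.5677) and Σ D·Y over m':
  (+0.4218-0.4020i)·(-0.2288+0.1039i)  (-0.5665+0.0000i)·(+0.3354+0.0000i)  (-0.4218-0.4020i)·(+0.2288+0.1039i)
Y_1^0(R⁻¹ n̂) = -0.299532+0.000000i

Re=-0.2995 Im=0.0000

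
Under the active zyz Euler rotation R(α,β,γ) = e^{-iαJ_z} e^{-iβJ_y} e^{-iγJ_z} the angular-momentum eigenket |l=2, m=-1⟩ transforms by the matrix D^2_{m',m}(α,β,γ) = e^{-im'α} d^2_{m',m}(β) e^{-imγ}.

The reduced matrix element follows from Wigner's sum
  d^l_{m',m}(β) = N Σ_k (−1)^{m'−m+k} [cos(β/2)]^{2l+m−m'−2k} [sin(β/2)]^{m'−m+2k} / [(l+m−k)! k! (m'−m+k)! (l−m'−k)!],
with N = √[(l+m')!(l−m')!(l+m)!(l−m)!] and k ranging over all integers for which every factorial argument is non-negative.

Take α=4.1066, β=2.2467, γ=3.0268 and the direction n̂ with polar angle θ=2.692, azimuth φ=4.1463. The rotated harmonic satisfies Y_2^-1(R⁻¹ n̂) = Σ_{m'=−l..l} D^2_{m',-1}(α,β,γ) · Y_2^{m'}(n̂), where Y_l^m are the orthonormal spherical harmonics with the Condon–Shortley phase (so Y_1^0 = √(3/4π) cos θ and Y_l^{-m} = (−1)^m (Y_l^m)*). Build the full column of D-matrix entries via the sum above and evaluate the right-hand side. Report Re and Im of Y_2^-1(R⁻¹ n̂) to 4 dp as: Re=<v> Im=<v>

Need the full column D^2_{m',-1} for m'=−2..2 at α=4.1066, β=2.2467, γ=3.0268.
cos(β/2)=0.432665, sin(β/2)=0.901555
d^2_{-2,-1}: single k=1 term ⇒ +0.146042;  D = +0.035342-0.141701i
d^2_{-1,-1}: k∈[0..1] ⇒ +0.035043 -0.456466 = -0.421423;  D = -0.278064-0.316666i
d^2_{0,-1}: k∈[0..1] ⇒ -0.178864 +0.776611 = +0.597748;  D = -0.593813+0.068466i
d^2_{1,-1}: k∈[0..1] ⇒ +0.456466 -0.660646 = -0.204180;  D = -0.096272+0.180059i
d^2_{2,-1}: single k=0 term ⇒ -0.634100;  D = -0.289441-0.564187i
Y_2^{m'}(θ=2.692,φ=4.1463) and Σ D·Y over m':
  (+0.0353-0.1417i)·(-0.0310-0.0661i)  (-0.2781-0.3167i)·(+0.1622-0.2552i)  (-0.5938+0.0685i)·(+0.4521+0.0000i)  (-0.0963+0.1801i)·(-0.1622-0.2552i)  (-0.2894-0.5642i)·(-0.0310+0.0661i)
Y_2^-1(R⁻¹ n̂) = -0.297015+0.046348i

Re=-0.2970 Im=0.0463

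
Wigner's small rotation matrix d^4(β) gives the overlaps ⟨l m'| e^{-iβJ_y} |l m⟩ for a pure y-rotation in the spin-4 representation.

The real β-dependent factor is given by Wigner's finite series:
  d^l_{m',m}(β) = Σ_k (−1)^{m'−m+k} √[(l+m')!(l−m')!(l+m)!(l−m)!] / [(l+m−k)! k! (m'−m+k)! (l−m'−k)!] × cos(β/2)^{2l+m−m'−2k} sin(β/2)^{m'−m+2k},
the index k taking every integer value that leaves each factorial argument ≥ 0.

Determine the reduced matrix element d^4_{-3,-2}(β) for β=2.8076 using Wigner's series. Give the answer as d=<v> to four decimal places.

d=-0.0014

d^4_{-3,-2}(β=2.8076) via Wigner's sum:
c=cos(2.8076/2)=0.166221, s=sin(2.8076/2)=0.986088; N=√[1·5040·2·720]=2693.993318
The bounds max(0,m−m')=1 and min(l+m,l−m')=2 give 2 terms
  k=1: (−1)^0·2693.9933/(720)·0.1662^7·0.9861^1 = +0.000013
  k=2: (−1)^1·2693.9933/(240)·0.1662^5·0.9861^3 = -0.001366
d^4_{-3,-2}(2.8076) = +0.000013 -0.001366 = -0.001353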